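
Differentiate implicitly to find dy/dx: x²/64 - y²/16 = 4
Differentiate both sides with respect to x, treating y as y(x). By the chain rule, any term containing y contributes a factor of y' = dy/dx when we differentiate it.

Move every term to one side and write the relation as F(x, y) = 0. Term by term,
  d/dx[x^2/64] = x/32
  d/dx[-y^2/16] = -y·y'/8
  d/dx[-4] = 0

The pieces without y' make up ∂F/∂x and the coefficient of y' is ∂F/∂y:
  ∂F/∂x = x/32,
  ∂F/∂y = -y/8.

Since d/dx[F] = ∂F/∂x + (∂F/∂y)·y' = 0, solve for y':
  (∂F/∂y)·y' = -∂F/∂x
  dy/dx = -(∂F/∂x)/(∂F/∂y) = -(x/32)/(-y/8) = x/(4y)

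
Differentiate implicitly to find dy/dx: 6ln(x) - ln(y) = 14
Differentiate both sides with respect to x, treating y as y(x). By the chain rule, any term containing y contributes a factor of y' = dy/dx when we differentiate it.

Move every term to one side and write the relation as F(x, y) = 0. Term by term,
  d/dx[6ln(x)] = 6/x
  d/dx[-ln(y)] = -y'/y
  d/dx[-14] = 0

The pieces without y' make up ∂F/∂x and the coefficient of y' is ∂F/∂y:
  ∂F/∂x = 6/x,
  ∂F/∂y = -1/y.

Since d/dx[F] = ∂F/∂x + (∂F/∂y)·y' = 0, solve for y':
  (∂F/∂y)·y' = -∂F/∂x
  dy/dx = -(∂F/∂x)/(∂F/∂y) = -(6/x)/(-1/y) = 6y/x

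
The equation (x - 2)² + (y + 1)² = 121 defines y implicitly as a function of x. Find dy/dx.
Differentiate the relation implicitly: treat y = y(x) and apply the chain rule, so every y-derivative picks up a y' = dy/dx factor.

With everything moved to the left-hand side, differentiate term by term:
  d/dx[(x - 2)^2] = 2x - 4
  d/dx[(y + 1)^2] = 2·y'(y + 1)
  d/dx[-121] = 0

Separating the contributions that come from x directly and those that come through y:
  without y':      2x - 4
  multiplying y':  2y + 2

so (2x - 4) + (2y + 2)·y' = 0, and therefore
  dy/dx = -(2x - 4)/(2y + 2) = (2 - x)/(y + 1)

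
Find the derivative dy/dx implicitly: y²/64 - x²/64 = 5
Take d/dx of both sides. Since y is implicitly a function of x, the chain rule attaches a y' = dy/dx factor whenever we differentiate through y.

Set F(x, y) = (left side) − (right side), so the curve is F = 0. Differentiating each term of F:
  d/dx[-x^2/64] = -x/32
  d/dx[y^2/64] = y·y'/32
  d/dx[-5] = 0

Collecting, the y'-free part is the partial derivative in x and the y' coefficient is the partial derivative in y:
  ∂F/∂x = -x/32
  ∂F/∂y = y/32

so d/dx[F(x, y(x))] = ∂F/∂x + (∂F/∂y)·y' = 0. Rearranging,
  dy/dx = -(∂F/∂x)/(∂F/∂y) = -(-x/32)/(y/32) = x/y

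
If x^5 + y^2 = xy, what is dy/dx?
Differentiate both sides with respect to x, treating y as y(x). By the chain rule, any term containing y contributes a factor of y' = dy/dx when we differentiate it.

Move every term to one side and write the relation as F(x, y) = 0. Term by term,
  d/dx[x^5] = 5x^4
  d/dx[-xy] = -x·y' - y
  d/dx[y^2] = 2y·y'

The pieces without y' make up ∂F/∂x and the coefficient of y' is ∂F/∂y:
  ∂F/∂x = 5x^4 - y,
  ∂F/∂y = -x + 2y.

Since d/dx[F] = ∂F/∂x + (∂F/∂y)·y' = 0, solve for y':
  (∂F/∂y)·y' = -∂F/∂x
  dy/dx = -(∂F/∂x)/(∂F/∂y) = -(5x^4 - y)/(-x + 2y) = (5x^4 - y)/(x - 2y)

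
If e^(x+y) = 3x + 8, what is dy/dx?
Differentiate the relation implicitly: treat y = y(x) and apply the chain rule, so every y-derivative picks up a y' = dy/dx factor.

With everything moved to the left-hand side, differentiate term by term:
  d/dx[-3x] = -3
  d/dx[e^(x + y)] = (y' + 1)·e^(x + y)
  d/dx[-8] = 0

Separating the contributions that come from x directly and those that come through y:
  without y':      e^(x + y) - 3
  multiplying y':  e^(x + y)

so (e^(x + y) - 3) + (e^(x + y))·y' = 0, and therefore
  dy/dx = -(e^(x + y) - 3)/(e^(x + y)) = 3e^(-x - y) - 1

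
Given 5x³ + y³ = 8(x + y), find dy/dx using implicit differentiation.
Differentiate the relation implicitly: treat y = y(x) and apply the chain rule, so every y-derivative picks up a y' = dy/dx factor.

With everything moved to the left-hand side, differentiate term by term:
  d/dx[5x^3] = 15x^2
  d/dx[-8x] = -8
  d/dx[y^3] = 3y^2·y'
  d/dx[-8y] = -8·y'

Separating the contributions that come from x directly and those that come through y:
  without y':      15x^2 - 8
  multiplying y':  3y^2 - 8

so (15x^2 - 8) + (3y^2 - 8)·y' = 0, and therefore
  dy/dx = -(15x^2 - 8)/(3y^2 - 8) = (8 - 15x^2)/(3y^2 - 8)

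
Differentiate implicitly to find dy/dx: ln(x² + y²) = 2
Apply d/dx to both sides, remembering that y depends on x. Each occurrence of y therefore brings in a y' = dy/dx via the chain rule.

With F(x, y) equal to the left-hand side minus the right, differentiate F term by term:
  d/dx[ln(x^2 + y^2)] = (2x + 2y·y')/(x^2 + y^2)
  d/dx[-2] = 0
Adding these up, d/dx[F] = 0 becomes
  (2x/(x^2 + y^2)) + (2y/(x^2 + y^2))·y' = 0,
so isolating y',
  dy/dx = -(2x/(x^2 + y^2))/(2y/(x^2 + y^2)) = -x/y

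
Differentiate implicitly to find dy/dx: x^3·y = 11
Differentiate the relation implicitly: treat y = y(x) and apply the chain rule, so every y-derivative picks up a y' = dy/dx factor.

With everything moved to the left-hand side, differentiate term by term:
  d/dx[x^3y] = x^3·y' + 3x^2y
  d/dx[-11] = 0

Separating the contributions that come from x directly and those that come through y:
  without y':      3x^2y
  multiplying y':  x^3

so (3x^2y) + (x^3)·y' = 0, and therefore
  dy/dx = -(3x^2y)/(x^3) = -3y/x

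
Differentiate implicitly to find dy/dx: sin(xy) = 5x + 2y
Differentiate the relation implicitly: treat y = y(x) and apply the chain rule, so every y-derivative picks up a y' = dy/dx factor.

With everything moved to the left-hand side, differentiate term by term:
  d/dx[-5x] = -5
  d/dx[-2y] = -2·y'
  d/dx[sin(xy)] = (x·y' + y)·cos(xy)

Separating the contributions that come from x directly and those that come through y:
  without y':      y·cos(xy) - 5
  multiplying y':  x·cos(xy) - 2

so (y·cos(xy) - 5) + (x·cos(xy) - 2)·y' = 0, and therefore
  dy/dx = -(y·cos(xy) - 5)/(x·cos(xy) - 2) = (-y·cos(xy) + 5)/(x·cos(xy) - 2)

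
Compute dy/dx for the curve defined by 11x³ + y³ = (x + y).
Apply d/dx to both sides, remembering that y depends on x. Each occurrence of y therefore brings in a y' = dy/dx via the chain rule.

With F(x, y) equal to the left-hand side minus the right, differentiate F term by term:
  d/dx[11x^3] = 33x^2
  d/dx[-x] = -1
  d/dx[y^3] = 3y^2·y'
  d/dx[-y] = -y'
Adding these up, d/dx[F] = 0 becomes
  (33x^2 - 1) + (3y^2 - 1)·y' = 0,
so isolating y',
  dy/dx = -(33x^2 - 1)/(3y^2 - 1) = (1 - 33x^2)/(3y^2 - 1)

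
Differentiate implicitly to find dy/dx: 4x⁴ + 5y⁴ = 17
Apply d/dx to both sides, remembering that y depends on x. Each occurrence of y therefore brings in a y' = dy/dx via the chain rule.

With F(x, y) equal to the left-hand side minus the right, differentiate F term by term:
  d/dx[4x^4] = 16x^3
  d/dx[5y^4] = 20y^3·y'
  d/dx[-17] = 0
Adding these up, d/dx[F] = 0 becomes
  (16x^3) + (20y^3)·y' = 0,
so isolating y',
  dy/dx = -(16x^3)/(20y^3) = -4x^3/(5y^3)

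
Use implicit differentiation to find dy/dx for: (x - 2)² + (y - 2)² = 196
Differentiate the relation implicitly: treat y = y(x) and apply the chain rule, so every y-derivative picks up a y' = dy/dx factor.

With everything moved to the left-hand side, differentiate term by term:
  d/dx[(x - 2)^2] = 2x - 4
  d/dx[(y - 2)^2] = 2·y'(y - 2)
  d/dx[-196] = 0

Separating the contributions that come from x directly and those that come through y:
  without y':      2x - 4
  multiplying y':  2y - 4

so (2x - 4) + (2y - 4)·y' = 0, and therefore
  dy/dx = -(2x - 4)/(2y - 4) = (2 - x)/(y - 2)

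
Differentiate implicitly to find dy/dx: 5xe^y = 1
Differentiate the relation implicitly: treat y = y(x) and apply the chain rule, so every y-derivative picks up a y' = dy/dx factor.

With everything moved to the left-hand side, differentiate term by term:
  d/dx[5x·e^(y)] = 5x·y'·e^(y) + 5e^(y)
  d/dx[-1] = 0

Separating the contributions that come from x directly and those that come through y:
  without y':      5e^(y)
  multiplying y':  5x·e^(y)

so (5e^(y)) + (5x·e^(y))·y' = 0, and therefore
  dy/dx = -(5e^(y))/(5x·e^(y)) = -1/x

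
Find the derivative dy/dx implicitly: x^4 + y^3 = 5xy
Differentiate both sides with respect to x, treating y as y(x). By the chain rule, any term containing y contributes a factor of y' = dy/dx when we differentiate it.

Move every term to one side and write the relation as F(x, y) = 0. Term by term,
  d/dx[x^4] = 4x^3
  d/dx[-5xy] = -5x·y' - 5y
  d/dx[y^3] = 3y^2·y'

The pieces without y' make up ∂F/∂x and the coefficient of y' is ∂F/∂y:
  ∂F/∂x = 4x^3 - 5y,
  ∂F/∂y = -5x + 3y^2.

Since d/dx[F] = ∂F/∂x + (∂F/∂y)·y' = 0, solve for y':
  (∂F/∂y)·y' = -∂F/∂x
  dy/dx = -(∂F/∂x)/(∂F/∂y) = -(4x^3 - 5y)/(-5x + 3y^2) = (4x^3 - 5y)/(5x - 3y^2)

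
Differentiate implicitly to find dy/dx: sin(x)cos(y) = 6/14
Differentiate both sides with respect to x, treating y as y(x). By the chain rule, any term containing y contributes a factor of y' = dy/dx when we differentiate it.

Move every term to one side and write the relation as F(x, y) = 0. Term by term,
  d/dx[sin(x)·cos(y)] = -y'·sin(x)·sin(y) + cos(x)·cos(y)
  d/dx[-3/7] = 0

The pieces without y' make up ∂F/∂x and the coefficient of y' is ∂F/∂y:
  ∂F/∂x = cos(x)·cos(y),
  ∂F/∂y = -sin(x)·sin(y).

Since d/dx[F] = ∂F/∂x + (∂F/∂y)·y' = 0, solve for y':
  (∂F/∂y)·y' = -∂F/∂x
  dy/dx = -(∂F/∂x)/(∂F/∂y) = -(cos(x)·cos(y))/(-sin(x)·sin(y)) = 1/(tan(x)·tan(y))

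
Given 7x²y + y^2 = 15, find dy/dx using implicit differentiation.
Differentiate the relation implicitly: treat y = y(x) and apply the chain rule, so every y-derivative picks up a y' = dy/dx factor.

With everything moved to the left-hand side, differentiate term by term:
  d/dx[7x^2y] = 7x^2·y' + 14xy
  d/dx[y^2] = 2y·y'
  d/dx[-15] = 0

Separating the contributions that come from x directly and those that come through y:
  without y':      14xy
  multiplying y':  7x^2 + 2y

so (14xy) + (7x^2 + 2y)·y' = 0, and therefore
  dy/dx = -(14xy)/(7x^2 + 2y) = -14xy/(7x^2 + 2y)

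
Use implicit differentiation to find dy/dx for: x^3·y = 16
Take d/dx of both sides. Since y is implicitly a function of x, the chain rule attaches a y' = dy/dx factor whenever we differentiate through y.

Set F(x, y) = (left side) − (right side), so the curve is F = 0. Differentiating each term of F:
  d/dx[x^3y] = x^3·y' + 3x^2y
  d/dx[-16] = 0

Collecting, the y'-free part is the partial derivative in x and the y' coefficient is the partial derivative in y:
  ∂F/∂x = 3x^2y
  ∂F/∂y = x^3

so d/dx[F(x, y(x))] = ∂F/∂x + (∂F/∂y)·y' = 0. Rearranging,
  dy/dx = -(∂F/∂x)/(∂F/∂y) = -(3x^2y)/(x^3) = -3y/x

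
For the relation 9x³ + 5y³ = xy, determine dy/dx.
Take d/dx of both sides. Since y is implicitly a function of x, the chain rule attaches a y' = dy/dx factor whenever we differentiate through y.

Set F(x, y) = (left side) − (right side), so the curve is F = 0. Differentiating each term of F:
  d/dx[9x^3] = 27x^2
  d/dx[-xy] = -x·y' - y
  d/dx[5y^3] = 15y^2·y'

Collecting, the y'-free part is the partial derivative in x and the y' coefficient is the partial derivative in y:
  ∂F/∂x = 27x^2 - y
  ∂F/∂y = -x + 15y^2

so d/dx[F(x, y(x))] = ∂F/∂x + (∂F/∂y)·y' = 0. Rearranging,
  dy/dx = -(∂F/∂x)/(∂F/∂y) = -(27x^2 - y)/(-x + 15y^2) = (27x^2 - y)/(x - 15y^2)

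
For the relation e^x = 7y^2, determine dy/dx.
Apply d/dx to both sides, remembering that y depends on x. Each occurrence of y therefore brings in a y' = dy/dx via the chain rule.

With F(x, y) equal to the left-hand side minus the right, differentiate F term by term:
  d/dx[-7y^2] = -14y·y'
  d/dx[e^(x)] = e^(x)
Adding these up, d/dx[F] = 0 becomes
  (e^(x)) + (-14y)·y' = 0,
so isolating y',
  dy/dx = -(e^(x))/(-14y) = e^(x)/(14y)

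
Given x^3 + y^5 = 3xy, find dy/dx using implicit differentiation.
Differentiate the relation implicitly: treat y = y(x) and apply the chain rule, so every y-derivative picks up a y' = dy/dx factor.

With everything moved to the left-hand side, differentiate term by term:
  d/dx[x^3] = 3x^2
  d/dx[-3xy] = -3x·y' - 3y
  d/dx[y^5] = 5y^4·y'

Separating the contributions that come from x directly and those that come through y:
  without y':      3x^2 - 3y
  multiplying y':  -3x + 5y^4

so (3x^2 - 3y) + (-3x + 5y^4)·y' = 0, and therefore
  dy/dx = -(3x^2 - 3y)/(-3x + 5y^4) = 3(x^2 - y)/(3x - 5y^4)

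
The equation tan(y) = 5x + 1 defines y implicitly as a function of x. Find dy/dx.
Differentiate both sides with respect to x, treating y as y(x). By the chain rule, any term containing y contributes a factor of y' = dy/dx when we differentiate it.

Move every term to one side and write the relation as F(x, y) = 0. Term by term,
  d/dx[-5x] = -5
  d/dx[tan(y)] = y'(tan(y)^2 + 1)
  d/dx[-1] = 0

The pieces without y' make up ∂F/∂x and the coefficient of y' is ∂F/∂y:
  ∂F/∂x = -5,
  ∂F/∂y = tan(y)^2 + 1.

Since d/dx[F] = ∂F/∂x + (∂F/∂y)·y' = 0, solve for y':
  (∂F/∂y)·y' = -∂F/∂x
  dy/dx = -(∂F/∂x)/(∂F/∂y) = -(-5)/(tan(y)^2 + 1) = 5cos(y)^2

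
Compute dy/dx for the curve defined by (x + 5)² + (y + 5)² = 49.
Differentiate both sides with respect to x, treating y as y(x). By the chain rule, any term containing y contributes a factor of y' = dy/dx when we differentiate it.

Move every term to one side and write the relation as F(x, y) = 0. Term by term,
  d/dx[(x + 5)^2] = 2x + 10
  d/dx[(y + 5)^2] = 2·y'(y + 5)
  d/dx[-49] = 0

The pieces without y' make up ∂F/∂x and the coefficient of y' is ∂F/∂y:
  ∂F/∂x = 2x + 10,
  ∂F/∂y = 2y + 10.

Since d/dx[F] = ∂F/∂x + (∂F/∂y)·y' = 0, solve for y':
  (∂F/∂y)·y' = -∂F/∂x
  dy/dx = -(∂F/∂x)/(∂F/∂y) = -(2x + 10)/(2y + 10) = (-x - 5)/(y + 5)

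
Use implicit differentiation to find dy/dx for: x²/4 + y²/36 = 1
Differentiate both sides with respect to x, treating y as y(x). By the chain rule, any term containing y contributes a factor of y' = dy/dx when we differentiate it.

Move every term to one side and write the relation as F(x, y) = 0. Term by term,
  d/dx[x^2/4] = x/2
  d/dx[y^2/36] = y·y'/18
  d/dx[-1] = 0

The pieces without y' make up ∂F/∂x and the coefficient of y' is ∂F/∂y:
  ∂F/∂x = x/2,
  ∂F/∂y = y/18.

Since d/dx[F] = ∂F/∂x + (∂F/∂y)·y' = 0, solve for y':
  (∂F/∂y)·y' = -∂F/∂x
  dy/dx = -(∂F/∂x)/(∂F/∂y) = -(x/2)/(y/18) = -9x/y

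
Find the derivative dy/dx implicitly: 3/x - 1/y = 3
Differentiate both sides with respect to x, treating y as y(x). By the chain rule, any term containing y contributes a factor of y' = dy/dx when we differentiate it.

Move every term to one side and write the relation as F(x, y) = 0. Term by term,
  d/dx[-1/y] = y'/y^2
  d/dx[3/x] = -3/x^2
  d/dx[-3] = 0

The pieces without y' make up ∂F/∂x and the coefficient of y' is ∂F/∂y:
  ∂F/∂x = -3/x^2,
  ∂F/∂y = y^(-2).

Since d/dx[F] = ∂F/∂x + (∂F/∂y)·y' = 0, solve for y':
  (∂F/∂y)·y' = -∂F/∂x
  dy/dx = -(∂F/∂x)/(∂F/∂y) = -(-3/x^2)/(y^(-2)) = 3y^2/x^2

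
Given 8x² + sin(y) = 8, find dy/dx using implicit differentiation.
Differentiate both sides with respect to x, treating y as y(x). By the chain rule, any term containing y contributes a factor of y' = dy/dx when we differentiate it.

Move every term to one side and write the relation as F(x, y) = 0. Term by term,
  d/dx[8x^2] = 16x
  d/dx[sin(y)] = y'·cos(y)
  d/dx[-8] = 0

The pieces without y' make up ∂F/∂x and the coefficient of y' is ∂F/∂y:
  ∂F/∂x = 16x,
  ∂F/∂y = cos(y).

Since d/dx[F] = ∂F/∂x + (∂F/∂y)·y' = 0, solve for y':
  (∂F/∂y)·y' = -∂F/∂x
  dy/dx = -(∂F/∂x)/(∂F/∂y) = -(16x)/(cos(y)) = -16x/cos(y)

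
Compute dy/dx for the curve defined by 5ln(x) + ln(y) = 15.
Take d/dx of both sides. Since y is implicitly a function of x, the chain rule attaches a y' = dy/dx factor whenever we differentiate through y.

Set F(x, y) = (left side) − (right side), so the curve is F = 0. Differentiating each term of F:
  d/dx[5ln(x)] = 5/x
  d/dx[ln(y)] = y'/y
  d/dx[-15] = 0

Collecting, the y'-free part is the partial derivative in x and the y' coefficient is the partial derivative in y:
  ∂F/∂x = 5/x
  ∂F/∂y = 1/y

so d/dx[F(x, y(x))] = ∂F/∂x + (∂F/∂y)·y' = 0. Rearranging,
  dy/dx = -(∂F/∂x)/(∂F/∂y) = -(5/x)/(1/y) = -5y/x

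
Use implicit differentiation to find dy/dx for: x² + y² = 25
Differentiate the relation implicitly: treat y = y(x) and apply the chain rule, so every y-derivative picks up a y' = dy/dx factor.

With everything moved to the left-hand side, differentiate term by term:
  d/dx[x^2] = 2x
  d/dx[y^2] = 2y·y'
  d/dx[-25] = 0

Separating the contributions that come from x directly and those that come through y:
  without y':      2x
  multiplying y':  2y

so (2x) + (2y)·y' = 0, and therefore
  dy/dx = -(2x)/(2y) = -x/y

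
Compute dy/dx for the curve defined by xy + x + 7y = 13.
Differentiate the relation implicitly: treat y = y(x) and apply the chain rule, so every y-derivative picks up a y' = dy/dx factor.

With everything moved to the left-hand side, differentiate term by term:
  d/dx[xy] = x·y' + y
  d/dx[x] = 1
  d/dx[7y] = 7·y'
  d/dx[-13] = 0

Separating the contributions that come from x directly and those that come through y:
  without y':      y + 1
  multiplying y':  x + 7

so (y + 1) + (x + 7)·y' = 0, and therefore
  dy/dx = -(y + 1)/(x + 7) = (-y - 1)/(x + 7)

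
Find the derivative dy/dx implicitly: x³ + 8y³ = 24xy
Differentiate both sides with respect to x, treating y as y(x). By the chain rule, any term containing y contributes a factor of y' = dy/dx when we differentiate it.

Move every term to one side and write the relation as F(x, y) = 0. Term by term,
  d/dx[x^3] = 3x^2
  d/dx[-24xy] = -24x·y' - 24y
  d/dx[8y^3] = 24y^2·y'

The pieces without y' make up ∂F/∂x and the coefficient of y' is ∂F/∂y:
  ∂F/∂x = 3x^2 - 24y,
  ∂F/∂y = -24x + 24y^2.

Since d/dx[F] = ∂F/∂x + (∂F/∂y)·y' = 0, solve for y':
  (∂F/∂y)·y' = -∂F/∂x
  dy/dx = -(∂F/∂x)/(∂F/∂y) = -(3x^2 - 24y)/(-24x + 24y^2) = (x^2/8 - y)/(x - y^2)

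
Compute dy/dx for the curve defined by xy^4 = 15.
Differentiate both sides with respect to x, treating y as y(x). By the chain rule, any term containing y contributes a factor of y' = dy/dx when we differentiate it.

Move every term to one side and write the relation as F(x, y) = 0. Term by term,
  d/dx[xy^4] = 4xy^3·y' + y^4
  d/dx[-15] = 0

The pieces without y' make up ∂F/∂x and the coefficient of y' is ∂F/∂y:
  ∂F/∂x = y^4,
  ∂F/∂y = 4xy^3.

Since d/dx[F] = ∂F/∂x + (∂F/∂y)·y' = 0, solve for y':
  (∂F/∂y)·y' = -∂F/∂x
  dy/dx = -(∂F/∂x)/(∂F/∂y) = -(y^4)/(4xy^3) = -y/(4x)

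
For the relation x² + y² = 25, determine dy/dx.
Differentiate the relation implicitly: treat y = y(x) and apply the chain rule, so every y-derivative picks up a y' = dy/dx factor.

With everything moved to the left-hand side, differentiate term by term:
  d/dx[x^2] = 2x
  d/dx[y^2] = 2y·y'
  d/dx[-25] = 0

Separating the contributions that come from x directly and those that come through y:
  without y':      2x
  multiplying y':  2y

so (2x) + (2y)·y' = 0, and therefore
  dy/dx = -(2x)/(2y) = -x/y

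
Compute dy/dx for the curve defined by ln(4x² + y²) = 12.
Differentiate both sides with respect to x, treating y as y(x). By the chain rule, any term containing y contributes a factor of y' = dy/dx when we differentiate it.

Move every term to one side and write the relation as F(x, y) = 0. Term by term,
  d/dx[ln(4x^2 + y^2)] = (8x + 2y·y')/(4x^2 + y^2)
  d/dx[-12] = 0

The pieces without y' make up ∂F/∂x and the coefficient of y' is ∂F/∂y:
  ∂F/∂x = 8x/(4x^2 + y^2),
  ∂F/∂y = 2y/(4x^2 + y^2).

Since d/dx[F] = ∂F/∂x + (∂F/∂y)·y' = 0, solve for y':
  (∂F/∂y)·y' = -∂F/∂x
  dy/dx = -(∂F/∂x)/(∂F/∂y) = -(8x/(4x^2 + y^2))/(2y/(4x^2 + y^2)) = -4x/y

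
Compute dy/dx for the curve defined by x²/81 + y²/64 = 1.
Apply d/dx to both sides, remembering that y depends on x. Each occurrence of y therefore brings in a y' = dy/dx via the chain rule.

With F(x, y) equal to the left-hand side minus the right, differentiate F term by term:
  d/dx[x^2/81] = 2x/81
  d/dx[y^2/64] = y·y'/32
  d/dx[-1] = 0
Adding these up, d/dx[F] = 0 becomes
  (2x/81) + (y/32)·y' = 0,
so isolating y',
  dy/dx = -(2x/81)/(y/32) = -64x/(81y)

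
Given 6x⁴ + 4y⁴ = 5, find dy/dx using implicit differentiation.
Apply d/dx to both sides, remembering that y depends on x. Each occurrence of y therefore brings in a y' = dy/dx via the chain rule.

With F(x, y) equal to the left-hand side minus the right, differentiate F term by term:
  d/dx[6x^4] = 24x^3
  d/dx[4y^4] = 16y^3·y'
  d/dx[-5] = 0
Adding these up, d/dx[F] = 0 becomes
  (24x^3) + (16y^3)·y' = 0,
so isolating y',
  dy/dx = -(24x^3)/(16y^3) = -3x^3/(2y^3)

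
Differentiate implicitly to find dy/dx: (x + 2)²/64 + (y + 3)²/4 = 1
Apply d/dx to both sides, remembering that y depends on x. Each occurrence of y therefore brings in a y' = dy/dx via the chain rule.

With F(x, y) equal to the left-hand side minus the right, differentiate F term by term:
  d/dx[(x + 2)^2/64] = x/32 + 1/16
  d/dx[(y + 3)^2/4] = y'(y + 3)/2
  d/dx[-1] = 0
Adding these up, d/dx[F] = 0 becomes
  (x/32 + 1/16) + (y/2 + 3/2)·y' = 0,
so isolating y',
  dy/dx = -(x/32 + 1/16)/(y/2 + 3/2)
        = -((x + 2)/32)/((y + 3)/2) = (-x - 2)/(16(y + 3))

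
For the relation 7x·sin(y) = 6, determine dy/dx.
Apply d/dx to both sides, remembering that y depends on x. Each occurrence of y therefore brings in a y' = dy/dx via the chain rule.

With F(x, y) equal to the left-hand side minus the right, differentiate F term by term:
  d/dx[7x·sin(y)] = 7x·y'·cos(y) + 7sin(y)
  d/dx[-6] = 0
Adding these up, d/dx[F] = 0 becomes
  (7sin(y)) + (7x·cos(y))·y' = 0,
so isolating y',
  dy/dx = -(7sin(y))/(7x·cos(y)) = -tan(y)/x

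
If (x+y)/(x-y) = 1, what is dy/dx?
Differentiate both sides with respect to x, treating y as y(x). By the chain rule, any term containing y contributes a factor of y' = dy/dx when we differentiate it.

Move every term to one side and write the relation as F(x, y) = 0. Term by term,
  d/dx[(x + y)/(x - y)] = (y' + 1)/(x - y) + (x + y)(y' - 1)/(x - y)^2
  d/dx[-1] = 0

The pieces without y' make up ∂F/∂x and the coefficient of y' is ∂F/∂y:
  ∂F/∂x = 1/(x - y) - (x + y)/(x - y)^2,
  ∂F/∂y = 1/(x - y) + (x + y)/(x - y)^2.

Since d/dx[F] = ∂F/∂x + (∂F/∂y)·y' = 0, solve for y':
  (∂F/∂y)·y' = -∂F/∂x
  dy/dx = -(∂F/∂x)/(∂F/∂y) = -(1/(x - y) - (x + y)/(x - y)^2)/(1/(x - y) + (x + y)/(x - y)^2)
        = -(-2y/(x - y)^2)/(2x/(x - y)^2) = y/x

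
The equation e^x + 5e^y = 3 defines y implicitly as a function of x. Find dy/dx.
Differentiate the relation implicitly: treat y = y(x) and apply the chain rule, so every y-derivative picks up a y' = dy/dx factor.

With everything moved to the left-hand side, differentiate term by term:
  d/dx[e^(x)] = e^(x)
  d/dx[5e^(y)] = 5·y'·e^(y)
  d/dx[-3] = 0

Separating the contributions that come from x directly and those that come through y:
  without y':      e^(x)
  multiplying y':  5e^(y)

so (e^(x)) + (5e^(y))·y' = 0, and therefore
  dy/dx = -(e^(x))/(5e^(y)) = -e^(x - y)/5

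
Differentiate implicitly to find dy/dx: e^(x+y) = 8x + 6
Apply d/dx to both sides, remembering that y depends on x. Each occurrence of y therefore brings in a y' = dy/dx via the chain rule.

With F(x, y) equal to the left-hand side minus the right, differentiate F term by term:
  d/dx[-8x] = -8
  d/dx[e^(x + y)] = (y' + 1)·e^(x + y)
  d/dx[-6] = 0
Adding these up, d/dx[F] = 0 becomes
  (e^(x + y) - 8) + (e^(x + y))·y' = 0,
so isolating y',
  dy/dx = -(e^(x + y) - 8)/(e^(x + y)) = 8e^(-x - y) - 1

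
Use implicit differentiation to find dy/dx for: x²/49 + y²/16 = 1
Take d/dx of both sides. Since y is implicitly a function of x, the chain rule attaches a y' = dy/dx factor whenever we differentiate through y.

Set F(x, y) = (left side) − (right side), so the curve is F = 0. Differentiating each term of F:
  d/dx[x^2/49] = 2x/49
  d/dx[y^2/16] = y·y'/8
  d/dx[-1] = 0

Collecting, the y'-free part is the partial derivative in x and the y' coefficient is the partial derivative in y:
  ∂F/∂x = 2x/49
  ∂F/∂y = y/8

so d/dx[F(x, y(x))] = ∂F/∂x + (∂F/∂y)·y' = 0. Rearranging,
  dy/dx = -(∂F/∂x)/(∂F/∂y) = -(2x/49)/(y/8) = -16x/(49y)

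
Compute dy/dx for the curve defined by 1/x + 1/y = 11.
Take d/dx of both sides. Since y is implicitly a function of x, the chain rule attaches a y' = dy/dx factor whenever we differentiate through y.

Set F(x, y) = (left side) − (right side), so the curve is F = 0. Differentiating each term of F:
  d/dx[1/y] = -y'/y^2
  d/dx[1/x] = -1/x^2
  d/dx[-11] = 0

Collecting, the y'-free part is the partial derivative in x and the y' coefficient is the partial derivative in y:
  ∂F/∂x = -1/x^2
  ∂F/∂y = -1/y^2

so d/dx[F(x, y(x))] = ∂F/∂x + (∂F/∂y)·y' = 0. Rearranging,
  dy/dx = -(∂F/∂x)/(∂F/∂y) = -(-1/x^2)/(-1/y^2) = -y^2/x^2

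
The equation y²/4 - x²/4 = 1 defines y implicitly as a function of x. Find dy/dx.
Differentiate the relation implicitly: treat y = y(x) and apply the chain rule, so every y-derivative picks up a y' = dy/dx factor.

With everything moved to the left-hand side, differentiate term by term:
  d/dx[-x^2/4] = -x/2
  d/dx[y^2/4] = y·y'/2
  d/dx[-1] = 0

Separating the contributions that come from x directly and those that come through y:
  without y':      -x/2
  multiplying y':  y/2

so (-x/2) + (y/2)·y' = 0, and therefore
  dy/dx = -(-x/2)/(y/2) = x/y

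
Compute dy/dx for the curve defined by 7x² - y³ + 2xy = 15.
Differentiate both sides with respect to x, treating y as y(x). By the chain rule, any term containing y contributes a factor of y' = dy/dx when we differentiate it.

Move every term to one side and write the relation as F(x, y) = 0. Term by term,
  d/dx[7x^2] = 14x
  d/dx[2xy] = 2x·y' + 2y
  d/dx[-y^3] = -3y^2·y'
  d/dx[-15] = 0

The pieces without y' make up ∂F/∂x and the coefficient of y' is ∂F/∂y:
  ∂F/∂x = 14x + 2y,
  ∂F/∂y = 2x - 3y^2.

Since d/dx[F] = ∂F/∂x + (∂F/∂y)·y' = 0, solve for y':
  (∂F/∂y)·y' = -∂F/∂x
  dy/dx = -(∂F/∂x)/(∂F/∂y) = -(14x + 2y)/(2x - 3y^2) = 2(-7x - y)/(2x - 3y^2)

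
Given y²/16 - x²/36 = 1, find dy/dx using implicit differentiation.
Differentiate the relation implicitly: treat y = y(x) and apply the chain rule, so every y-derivative picks up a y' = dy/dx factor.

With everything moved to the left-hand side, differentiate term by term:
  d/dx[-x^2/36] = -x/18
  d/dx[y^2/16] = y·y'/8
  d/dx[-1] = 0

Separating the contributions that come from x directly and those that come through y:
  without y':      -x/18
  multiplying y':  y/8

so (-x/18) + (y/8)·y' = 0, and therefore
  dy/dx = -(-x/18)/(y/8) = 4x/(9y)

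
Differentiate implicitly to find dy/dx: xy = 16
Apply d/dx to both sides, remembering that y depends on x. Each occurrence of y therefore brings in a y' = dy/dx via the chain rule.

With F(x, y) equal to the left-hand side minus the right, differentiate F term by term:
  d/dx[xy] = x·y' + y
  d/dx[-16] = 0
Adding these up, d/dx[F] = 0 becomes
  (y) + (x)·y' = 0,
so isolating y',
  dy/dx = -(y)/(x) = -y/x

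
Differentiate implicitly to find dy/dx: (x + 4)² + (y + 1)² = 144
Take d/dx of both sides. Since y is implicitly a function of x, the chain rule attaches a y' = dy/dx factor whenever we differentiate through y.

Set F(x, y) = (left side) − (right side), so the curve is F = 0. Differentiating each term of F:
  d/dx[(x + 4)^2] = 2x + 8
  d/dx[(y + 1)^2] = 2·y'(y + 1)
  d/dx[-144] = 0

Collecting, the y'-free part is the partial derivative in x and the y' coefficient is the partial derivative in y:
  ∂F/∂x = 2x + 8
  ∂F/∂y = 2y + 2

so d/dx[F(x, y(x))] = ∂F/∂x + (∂F/∂y)·y' = 0. Rearranging,
  dy/dx = -(∂F/∂x)/(∂F/∂y) = -(2x + 8)/(2y + 2) = (-x - 4)/(y + 1)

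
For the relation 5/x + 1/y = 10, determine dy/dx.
Take d/dx of both sides. Since y is implicitly a function of x, the chain rule attaches a y' = dy/dx factor whenever we differentiate through y.

Set F(x, y) = (left side) − (right side), so the curve is F = 0. Differentiating each term of F:
  d/dx[1/y] = -y'/y^2
  d/dx[5/x] = -5/x^2
  d/dx[-10] = 0

Collecting, the y'-free part is the partial derivative in x and the y' coefficient is the partial derivative in y:
  ∂F/∂x = -5/x^2
  ∂F/∂y = -1/y^2

so d/dx[F(x, y(x))] = ∂F/∂x + (∂F/∂y)·y' = 0. Rearranging,
  dy/dx = -(∂F/∂x)/(∂F/∂y) = -(-5/x^2)/(-1/y^2) = -5y^2/x^2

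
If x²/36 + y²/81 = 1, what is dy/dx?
Take d/dx of both sides. Since y is implicitly a function of x, the chain rule attaches a y' = dy/dx factor whenever we differentiate through y.

Set F(x, y) = (left side) − (right side), so the curve is F = 0. Differentiating each term of F:
  d/dx[x^2/36] = x/18
  d/dx[y^2/81] = 2y·y'/81
  d/dx[-1] = 0

Collecting, the y'-free part is the partial derivative in x and the y' coefficient is the partial derivative in y:
  ∂F/∂x = x/18
  ∂F/∂y = 2y/81

so d/dx[F(x, y(x))] = ∂F/∂x + (∂F/∂y)·y' = 0. Rearranging,
  dy/dx = -(∂F/∂x)/(∂F/∂y) = -(x/18)/(2y/81) = -9x/(4y)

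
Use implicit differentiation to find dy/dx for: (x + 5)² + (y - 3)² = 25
Differentiate both sides with respect to x, treating y as y(x). By the chain rule, any term containing y contributes a factor of y' = dy/dx when we differentiate it.

Move every term to one side and write the relation as F(x, y) = 0. Term by term,
  d/dx[(x + 5)^2] = 2x + 10
  d/dx[(y - 3)^2] = 2·y'(y - 3)
  d/dx[-25] = 0

The pieces without y' make up ∂F/∂x and the coefficient of y' is ∂F/∂y:
  ∂F/∂x = 2x + 10,
  ∂F/∂y = 2y - 6.

Since d/dx[F] = ∂F/∂x + (∂F/∂y)·y' = 0, solve for y':
  (∂F/∂y)·y' = -∂F/∂x
  dy/dx = -(∂F/∂x)/(∂F/∂y) = -(2x + 10)/(2y - 6) = (-x - 5)/(y - 3)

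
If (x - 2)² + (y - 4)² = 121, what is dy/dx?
Differentiate the relation implicitly: treat y = y(x) and apply the chain rule, so every y-derivative picks up a y' = dy/dx factor.

With everything moved to the left-hand side, differentiate term by term:
  d/dx[(x - 2)^2] = 2x - 4
  d/dx[(y - 4)^2] = 2·y'(y - 4)
  d/dx[-121] = 0

Separating the contributions that come from x directly and those that come through y:
  without y':      2x - 4
  multiplying y':  2y - 8

so (2x - 4) + (2y - 8)·y' = 0, and therefore
  dy/dx = -(2x - 4)/(2y - 8) = (2 - x)/(y - 4)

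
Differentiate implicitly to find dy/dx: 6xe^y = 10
Differentiate both sides with respect to x, treating y as y(x). By the chain rule, any term containing y contributes a factor of y' = dy/dx when we differentiate it.

Move every term to one side and write the relation as F(x, y) = 0. Term by term,
  d/dx[6x·e^(y)] = 6x·y'·e^(y) + 6e^(y)
  d/dx[-10] = 0

The pieces without y' make up ∂F/∂x and the coefficient of y' is ∂F/∂y:
  ∂F/∂x = 6e^(y),
  ∂F/∂y = 6x·e^(y).

Since d/dx[F] = ∂F/∂x + (∂F/∂y)·y' = 0, solve for y':
  (∂F/∂y)·y' = -∂F/∂x
  dy/dx = -(∂F/∂x)/(∂F/∂y) = -(6e^(y))/(6x·e^(y)) = -1/x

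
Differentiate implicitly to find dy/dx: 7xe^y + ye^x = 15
Differentiate both sides with respect to x, treating y as y(x). By the chain rule, any term containing y contributes a factor of y' = dy/dx when we differentiate it.

Move every term to one side and write the relation as F(x, y) = 0. Term by term,
  d/dx[7x·e^(y)] = 7x·y'·e^(y) + 7e^(y)
  d/dx[y·e^(x)] = y·e^(x) + y'·e^(x)
  d/dx[-15] = 0

The pieces without y' make up ∂F/∂x and the coefficient of y' is ∂F/∂y:
  ∂F/∂x = y·e^(x) + 7e^(y),
  ∂F/∂y = 7x·e^(y) + e^(x).

Since d/dx[F] = ∂F/∂x + (∂F/∂y)·y' = 0, solve for y':
  (∂F/∂y)·y' = -∂F/∂x
  dy/dx = -(∂F/∂x)/(∂F/∂y) = -(y·e^(x) + 7e^(y))/(7x·e^(y) + e^(x)) = (-y·e^(x) - 7e^(y))/(7x·e^(y) + e^(x))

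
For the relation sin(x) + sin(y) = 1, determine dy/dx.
Differentiate the relation implicitly: treat y = y(x) and apply the chain rule, so every y-derivative picks up a y' = dy/dx factor.

With everything moved to the left-hand side, differentiate term by term:
  d/dx[sin(x)] = cos(x)
  d/dx[sin(y)] = y'·cos(y)
  d/dx[-1] = 0

Separating the contributions that come from x directly and those that come through y:
  without y':      cos(x)
  multiplying y':  cos(y)

so (cos(x)) + (cos(y))·y' = 0, and therefore
  dy/dx = -(cos(x))/(cos(y)) = -cos(x)/cos(y)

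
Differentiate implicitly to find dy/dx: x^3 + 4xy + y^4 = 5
Apply d/dx to both sides, remembering that y depends on x. Each occurrence of y therefore brings in a y' = dy/dx via the chain rule.

With F(x, y) equal to the left-hand side minus the right, differentiate F term by term:
  d/dx[x^3] = 3x^2
  d/dx[4xy] = 4x·y' + 4y
  d/dx[y^4] = 4y^3·y'
  d/dx[-5] = 0
Adding these up, d/dx[F] = 0 becomes
  (3x^2 + 4y) + (4x + 4y^3)·y' = 0,
so isolating y',
  dy/dx = -(3x^2 + 4y)/(4x + 4y^3) = (-3x^2/4 - y)/(x + y^3)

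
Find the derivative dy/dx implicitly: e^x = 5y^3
Differentiate the relation implicitly: treat y = y(x) and apply the chain rule, so every y-derivative picks up a y' = dy/dx factor.

With everything moved to the left-hand side, differentiate term by term:
  d/dx[-5y^3] = -15y^2·y'
  d/dx[e^(x)] = e^(x)

Separating the contributions that come from x directly and those that come through y:
  without y':      e^(x)
  multiplying y':  -15y^2

so (e^(x)) + (-15y^2)·y' = 0, and therefore
  dy/dx = -(e^(x))/(-15y^2) = e^(x)/(15y^2)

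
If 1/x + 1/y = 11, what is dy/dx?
Differentiate both sides with respect to x, treating y as y(x). By the chain rule, any term containing y contributes a factor of y' = dy/dx when we differentiate it.

Move every term to one side and write the relation as F(x, y) = 0. Term by term,
  d/dx[1/y] = -y'/y^2
  d/dx[1/x] = -1/x^2
  d/dx[-11] = 0

The pieces without y' make up ∂F/∂x and the coefficient of y' is ∂F/∂y:
  ∂F/∂x = -1/x^2,
  ∂F/∂y = -1/y^2.

Since d/dx[F] = ∂F/∂x + (∂F/∂y)·y' = 0, solve for y':
  (∂F/∂y)·y' = -∂F/∂x
  dy/dx = -(∂F/∂x)/(∂F/∂y) = -(-1/x^2)/(-1/y^2) = -y^2/x^2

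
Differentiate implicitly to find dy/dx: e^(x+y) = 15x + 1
Differentiate both sides with respect to x, treating y as y(x). By the chain rule, any term containing y contributes a factor of y' = dy/dx when we differentiate it.

Move every term to one side and write the relation as F(x, y) = 0. Term by term,
  d/dx[-15x] = -15
  d/dx[e^(x + y)] = (y' + 1)·e^(x + y)
  d/dx[-1] = 0

The pieces without y' make up ∂F/∂x and the coefficient of y' is ∂F/∂y:
  ∂F/∂x = e^(x + y) - 15,
  ∂F/∂y = e^(x + y).

Since d/dx[F] = ∂F/∂x + (∂F/∂y)·y' = 0, solve for y':
  (∂F/∂y)·y' = -∂F/∂x
  dy/dx = -(∂F/∂x)/(∂F/∂y) = -(e^(x + y) - 15)/(e^(x + y)) = 15e^(-x - y) - 1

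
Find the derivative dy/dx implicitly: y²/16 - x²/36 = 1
Take d/dx of both sides. Since y is implicitly a function of x, the chain rule attaches a y' = dy/dx factor whenever we differentiate through y.

Set F(x, y) = (left side) − (right side), so the curve is F = 0. Differentiating each term of F:
  d/dx[-x^2/36] = -x/18
  d/dx[y^2/16] = y·y'/8
  d/dx[-1] = 0

Collecting, the y'-free part is the partial derivative in x and the y' coefficient is the partial derivative in y:
  ∂F/∂x = -x/18
  ∂F/∂y = y/8

so d/dx[F(x, y(x))] = ∂F/∂x + (∂F/∂y)·y' = 0. Rearranging,
  dy/dx = -(∂F/∂x)/(∂F/∂y) = -(-x/18)/(y/8) = 4x/(9y)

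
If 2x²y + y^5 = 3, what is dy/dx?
Differentiate the relation implicitly: treat y = y(x) and apply the chain rule, so every y-derivative picks up a y' = dy/dx factor.

With everything moved to the left-hand side, differentiate term by term:
  d/dx[2x^2y] = 2x^2·y' + 4xy
  d/dx[y^5] = 5y^4·y'
  d/dx[-3] = 0

Separating the contributions that come from x directly and those that come through y:
  without y':      4xy
  multiplying y':  2x^2 + 5y^4

so (4xy) + (2x^2 + 5y^4)·y' = 0, and therefore
  dy/dx = -(4xy)/(2x^2 + 5y^4) = -4xy/(2x^2 + 5y^4)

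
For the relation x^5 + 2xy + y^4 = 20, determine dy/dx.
Take d/dx of both sides. Since y is implicitly a function of x, the chain rule attaches a y' = dy/dx factor whenever we differentiate through y.

Set F(x, y) = (left side) − (right side), so the curve is F = 0. Differentiating each term of F:
  d/dx[x^5] = 5x^4
  d/dx[2xy] = 2x·y' + 2y
  d/dx[y^4] = 4y^3·y'
  d/dx[-20] = 0

Collecting, the y'-free part is the partial derivative in x and the y' coefficient is the partial derivative in y:
  ∂F/∂x = 5x^4 + 2y
  ∂F/∂y = 2x + 4y^3

so d/dx[F(x, y(x))] = ∂F/∂x + (∂F/∂y)·y' = 0. Rearranging,
  dy/dx = -(∂F/∂x)/(∂F/∂y) = -(5x^4 + 2y)/(2x + 4y^3) = (-5x^4/2 - y)/(x + 2y^3)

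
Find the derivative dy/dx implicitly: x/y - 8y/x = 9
Differentiate the relation implicitly: treat y = y(x) and apply the chain rule, so every y-derivative picks up a y' = dy/dx factor.

With everything moved to the left-hand side, differentiate term by term:
  d/dx[x/y] = -x·y'/y^2 + 1/y
  d/dx[-8y/x] = -8·y'/x + 8y/x^2
  d/dx[-9] = 0

Separating the contributions that come from x directly and those that come through y:
  without y':      1/y + 8y/x^2
  multiplying y':  -x/y^2 - 8/x

so (1/y + 8y/x^2) + (-x/y^2 - 8/x)·y' = 0, and therefore
  dy/dx = -(1/y + 8y/x^2)/(-x/y^2 - 8/x)
        = -((x^2 + 8y^2)/(x^2y))/(-(x^2 + 8y^2)/(xy^2)) = y/x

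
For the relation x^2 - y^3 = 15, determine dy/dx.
Differentiate the relation implicitly: treat y = y(x) and apply the chain rule, so every y-derivative picks up a y' = dy/dx factor.

With everything moved to the left-hand side, differentiate term by term:
  d/dx[x^2] = 2x
  d/dx[-y^3] = -3y^2·y'
  d/dx[-15] = 0

Separating the contributions that come from x directly and those that come through y:
  without y':      2x
  multiplying y':  -3y^2

so (2x) + (-3y^2)·y' = 0, and therefore
  dy/dx = -(2x)/(-3y^2) = 2x/(3y^2)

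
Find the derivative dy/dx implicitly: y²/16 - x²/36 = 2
Take d/dx of both sides. Since y is implicitly a function of x, the chain rule attaches a y' = dy/dx factor whenever we differentiate through y.

Set F(x, y) = (left side) − (right side), so the curve is F = 0. Differentiating each term of F:
  d/dx[-x^2/36] = -x/18
  d/dx[y^2/16] = y·y'/8
  d/dx[-2] = 0

Collecting, the y'-free part is the partial derivative in x and the y' coefficient is the partial derivative in y:
  ∂F/∂x = -x/18
  ∂F/∂y = y/8

so d/dx[F(x, y(x))] = ∂F/∂x + (∂F/∂y)·y' = 0. Rearranging,
  dy/dx = -(∂F/∂x)/(∂F/∂y) = -(-x/18)/(y/8) = 4x/(9y)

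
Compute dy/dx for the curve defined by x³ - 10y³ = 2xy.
Differentiate the relation implicitly: treat y = y(x) and apply the chain rule, so every y-derivative picks up a y' = dy/dx factor.

With everything moved to the left-hand side, differentiate term by term:
  d/dx[x^3] = 3x^2
  d/dx[-2xy] = -2x·y' - 2y
  d/dx[-10y^3] = -30y^2·y'

Separating the contributions that come from x directly and those that come through y:
  without y':      3x^2 - 2y
  multiplying y':  -2x - 30y^2

so (3x^2 - 2y) + (-2x - 30y^2)·y' = 0, and therefore
  dy/dx = -(3x^2 - 2y)/(-2x - 30y^2) = (3x^2/2 - y)/(x + 15y^2)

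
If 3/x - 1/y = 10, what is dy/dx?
Apply d/dx to both sides, remembering that y depends on x. Each occurrence of y therefore brings in a y' = dy/dx via the chain rule.

With F(x, y) equal to the left-hand side minus the right, differentiate F term by term:
  d/dx[-1/y] = y'/y^2
  d/dx[3/x] = -3/x^2
  d/dx[-10] = 0
Adding these up, d/dx[F] = 0 becomes
  (-3/x^2) + (y^(-2))·y' = 0,
so isolating y',
  dy/dx = -(-3/x^2)/(y^(-2)) = 3y^2/x^2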